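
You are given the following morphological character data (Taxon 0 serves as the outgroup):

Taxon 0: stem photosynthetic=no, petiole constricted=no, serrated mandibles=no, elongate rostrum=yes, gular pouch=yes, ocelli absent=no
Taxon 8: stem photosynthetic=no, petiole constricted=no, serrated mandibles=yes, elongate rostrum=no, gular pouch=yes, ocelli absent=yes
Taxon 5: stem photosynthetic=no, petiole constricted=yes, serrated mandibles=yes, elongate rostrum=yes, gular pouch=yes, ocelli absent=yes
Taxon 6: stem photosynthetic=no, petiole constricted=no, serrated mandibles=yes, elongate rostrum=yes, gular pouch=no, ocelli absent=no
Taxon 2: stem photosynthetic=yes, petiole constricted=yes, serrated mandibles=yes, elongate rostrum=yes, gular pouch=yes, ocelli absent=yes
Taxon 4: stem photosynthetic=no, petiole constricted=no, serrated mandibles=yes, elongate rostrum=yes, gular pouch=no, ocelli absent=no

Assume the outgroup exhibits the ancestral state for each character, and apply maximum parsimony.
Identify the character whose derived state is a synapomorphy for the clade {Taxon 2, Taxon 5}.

petiole constricted

Character polarity is set by the outgroup: the derived state is whichever differs from the outgroup's state, so for elongate rostrum, gular pouch the derived state is 'no', and for the remaining characters it is 'yes'.
stem photosynthetic (derived state 'yes') is unique to Taxon 2 (autapomorphy; uninformative for grouping).
petiole constricted: derived state 'yes' in Taxon 2 and Taxon 5 only — synapomorphy for {Taxon 2, Taxon 5}.
serrated mandibles (derived state 'yes') is shared by all ingroup taxa — unites the whole ingroup.
elongate rostrum (derived state 'no') is unique to Taxon 8 (autapomorphy; uninformative for grouping).
gular pouch (derived state 'no') is shared by Taxon 4 and Taxon 6 — a synapomorphy uniting that clade.
Only Taxon 2, Taxon 5, and Taxon 8 show the derived state 'yes' for ocelli absent, supporting them as a clade.
Most parsimonious ingroup topology: ((Taxon 8,(Taxon 5,Taxon 2)),(Taxon 6,Taxon 4)).
The clade {Taxon 2, Taxon 5} is supported by petiole constricted: its derived state 'yes' occurs in exactly those taxa and in no other taxon (including the outgroup).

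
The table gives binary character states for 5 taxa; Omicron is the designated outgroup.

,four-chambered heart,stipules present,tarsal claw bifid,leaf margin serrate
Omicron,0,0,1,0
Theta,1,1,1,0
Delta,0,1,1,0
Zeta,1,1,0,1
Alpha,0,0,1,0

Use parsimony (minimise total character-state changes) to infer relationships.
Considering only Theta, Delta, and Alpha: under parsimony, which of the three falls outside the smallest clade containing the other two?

Alpha

Character polarity is set by the outgroup: the derived state is whichever differs from the outgroup's state, so for tarsal claw bifid the derived state is '0', and for the remaining characters it is '1'.
four-chambered heart (derived state '1') is shared by Theta and Zeta — a synapomorphy uniting that clade.
stipules present: derived state '1' in Delta, Theta, and Zeta only — synapomorphy for {Delta, Theta, Zeta}.
tarsal claw bifid (derived state '0') is unique to Zeta (autapomorphy; uninformative for grouping).
leaf margin serrate (derived state '1') is unique to Zeta (autapomorphy; uninformative for grouping).
Most parsimonious ingroup topology: (((Theta,Zeta),Delta),Alpha).
Theta and Delta share a more recent common ancestor with each other than either does with Alpha, so Alpha is the least closely related of the three.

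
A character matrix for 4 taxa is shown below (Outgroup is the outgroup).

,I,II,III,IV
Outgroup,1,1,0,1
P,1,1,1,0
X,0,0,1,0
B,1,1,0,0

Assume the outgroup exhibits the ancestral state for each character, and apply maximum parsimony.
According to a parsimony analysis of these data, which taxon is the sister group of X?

Character polarity is set by the outgroup: the derived state is whichever differs from the outgroup's state, so for I, II, IV the derived state is '0', and for the remaining characters it is '1'.
I: derived state '0' in X only — an autapomorphy, so it tells us nothing about relationships among taxa.
II: derived state '0' in X only — an autapomorphy, so it tells us nothing about relationships among taxa.
III (derived state '1') is shared by P and X — a synapomorphy uniting that clade.
All ingroup taxa share the derived state '0' for IV; it defines the ingroup but does not resolve relationships within it.
Most parsimonious ingroup topology: ((P,X),B).
X and P form a cherry on this tree, so they are sister taxa.

P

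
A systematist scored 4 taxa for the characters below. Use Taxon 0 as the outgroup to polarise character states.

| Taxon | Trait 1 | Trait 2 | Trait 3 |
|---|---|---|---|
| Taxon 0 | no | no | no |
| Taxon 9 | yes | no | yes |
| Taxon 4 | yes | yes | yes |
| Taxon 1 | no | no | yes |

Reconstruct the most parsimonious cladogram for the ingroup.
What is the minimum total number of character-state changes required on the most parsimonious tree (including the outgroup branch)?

3

The outgroup has state 'no' for every character, so 'yes' is the derived state throughout.
Trait 1: derived state 'yes' in Taxon 4 and Taxon 9 only — synapomorphy for {Taxon 4, Taxon 9}.
Trait 2: derived state 'yes' in Taxon 4 only — an autapomorphy, so it tells us nothing about relationships among taxa.
Trait 3 (derived state 'yes') is shared by all ingroup taxa — unites the whole ingroup.
Most parsimonious ingroup topology: ((Taxon 9,Taxon 4),Taxon 1).
Changes per character on this tree: Trait 1: 1; Trait 2: 1; Trait 3: 1.
Total = 3.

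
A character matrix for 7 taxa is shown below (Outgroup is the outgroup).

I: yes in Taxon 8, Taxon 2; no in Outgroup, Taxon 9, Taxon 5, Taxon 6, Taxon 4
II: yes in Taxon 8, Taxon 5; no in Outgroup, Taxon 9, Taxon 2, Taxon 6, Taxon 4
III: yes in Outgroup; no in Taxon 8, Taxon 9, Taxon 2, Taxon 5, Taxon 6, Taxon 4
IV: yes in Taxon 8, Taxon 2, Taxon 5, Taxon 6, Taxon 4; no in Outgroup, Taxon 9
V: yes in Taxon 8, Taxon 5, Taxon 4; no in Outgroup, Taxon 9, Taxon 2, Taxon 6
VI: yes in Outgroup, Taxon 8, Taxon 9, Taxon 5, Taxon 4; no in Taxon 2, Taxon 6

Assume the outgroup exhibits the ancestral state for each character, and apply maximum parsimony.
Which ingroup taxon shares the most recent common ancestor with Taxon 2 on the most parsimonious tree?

Character polarity is set by the outgroup: the derived state is whichever differs from the outgroup's state, so for III, VI the derived state is 'no', and for the remaining characters it is 'yes'.
I (state 'yes') occurs in Taxon 2 and Taxon 8 but conflicts with the nesting implied by the other characters — most parsimoniously interpreted as homoplasy.
II (derived state 'yes') is shared by Taxon 5 and Taxon 8 — a synapomorphy uniting that clade.
III (derived state 'no') is shared by all ingroup taxa — unites the whole ingroup.
Only Taxon 2, Taxon 4, Taxon 5, Taxon 6, and Taxon 8 show the derived state 'yes' for IV, supporting them as a clade.
V: derived state 'yes' in Taxon 4, Taxon 5, and Taxon 8 only — synapomorphy for {Taxon 4, Taxon 5, Taxon 8}.
VI (derived state 'no') is shared by Taxon 2 and Taxon 6 — a synapomorphy uniting that clade.
Most parsimonious ingroup topology: ((((Taxon 8,Taxon 5),Taxon 4),(Taxon 2,Taxon 6)),Taxon 9).
Taxon 2 and Taxon 6 form a cherry on this tree, so they are sister taxa.

Taxon 6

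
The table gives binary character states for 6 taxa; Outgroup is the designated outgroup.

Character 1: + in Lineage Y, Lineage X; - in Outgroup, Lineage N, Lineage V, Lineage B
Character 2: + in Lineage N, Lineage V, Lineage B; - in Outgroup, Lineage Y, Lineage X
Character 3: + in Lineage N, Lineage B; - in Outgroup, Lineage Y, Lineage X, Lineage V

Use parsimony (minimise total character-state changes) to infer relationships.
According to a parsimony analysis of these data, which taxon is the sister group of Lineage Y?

The outgroup has state '-' for every character, so '+' is the derived state throughout.
Character 1: derived state '+' in Lineage X and Lineage Y only — synapomorphy for {Lineage X, Lineage Y}.
Character 2: derived state '+' in Lineage B, Lineage N, and Lineage V only — synapomorphy for {Lineage B, Lineage N, Lineage V}.
Character 3: derived state '+' in Lineage B and Lineage N only — synapomorphy for {Lineage B, Lineage N}.
Most parsimonious ingroup topology: ((Lineage Y,Lineage X),((Lineage N,Lineage B),Lineage V)).
Lineage Y and Lineage X form a cherry on this tree, so they are sister taxa.

Lineage X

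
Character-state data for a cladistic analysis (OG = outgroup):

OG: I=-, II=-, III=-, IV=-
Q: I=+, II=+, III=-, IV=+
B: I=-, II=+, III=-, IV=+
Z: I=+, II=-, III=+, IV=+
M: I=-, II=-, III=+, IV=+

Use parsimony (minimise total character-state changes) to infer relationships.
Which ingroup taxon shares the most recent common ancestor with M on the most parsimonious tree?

The outgroup has state '-' for every character, so '+' is the derived state throughout.
I (state '+') occurs in Q and Z but conflicts with the nesting implied by the other characters — most parsimoniously interpreted as homoplasy.
Only B and Q show the derived state '+' for II, supporting them as a clade.
III: derived state '+' in M and Z only — synapomorphy for {M, Z}.
IV (derived state '+') is shared by all ingroup taxa — unites the whole ingroup.
Most parsimonious ingroup topology: ((Q,B),(Z,M)).
M and Z form a cherry on this tree, so they are sister taxa.

Z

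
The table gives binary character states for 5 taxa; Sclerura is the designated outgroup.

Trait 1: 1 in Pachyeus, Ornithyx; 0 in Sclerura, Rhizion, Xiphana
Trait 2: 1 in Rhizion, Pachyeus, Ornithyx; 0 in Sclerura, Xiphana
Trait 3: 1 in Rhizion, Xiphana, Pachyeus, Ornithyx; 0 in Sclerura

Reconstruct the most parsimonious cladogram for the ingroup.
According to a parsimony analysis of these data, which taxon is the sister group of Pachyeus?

The outgroup has state '0' for every character, so '1' is the derived state throughout.
Trait 1: derived state '1' in Ornithyx and Pachyeus only — synapomorphy for {Ornithyx, Pachyeus}.
Trait 2 (derived state '1') is shared by Ornithyx, Pachyeus, and Rhizion — a synapomorphy uniting that clade.
All ingroup taxa share the derived state '1' for Trait 3; it defines the ingroup but does not resolve relationships within it.
Most parsimonious ingroup topology: ((Rhizion,(Pachyeus,Ornithyx)),Xiphana).
Pachyeus and Ornithyx form a cherry on this tree, so they are sister taxa.

Ornithyx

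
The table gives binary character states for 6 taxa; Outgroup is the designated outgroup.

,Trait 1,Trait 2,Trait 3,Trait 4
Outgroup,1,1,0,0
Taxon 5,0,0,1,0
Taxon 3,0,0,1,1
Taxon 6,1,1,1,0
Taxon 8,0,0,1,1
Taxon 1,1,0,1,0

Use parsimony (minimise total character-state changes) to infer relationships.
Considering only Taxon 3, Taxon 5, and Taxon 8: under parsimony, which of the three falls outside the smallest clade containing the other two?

Character polarity is set by the outgroup: the derived state is whichever differs from the outgroup's state, so for Trait 1, Trait 2 the derived state is '0', and for the remaining characters it is '1'.
Only Taxon 3, Taxon 5, and Taxon 8 show the derived state '0' for Trait 1, supporting them as a clade.
Trait 2: derived state '0' in Taxon 1, Taxon 3, Taxon 5, and Taxon 8 only — synapomorphy for {Taxon 1, Taxon 3, Taxon 5, Taxon 8}.
All ingroup taxa share the derived state '1' for Trait 3; it defines the ingroup but does not resolve relationships within it.
Trait 4 (derived state '1') is shared by Taxon 3 and Taxon 8 — a synapomorphy uniting that clade.
Most parsimonious ingroup topology: (((Taxon 5,(Taxon 3,Taxon 8)),Taxon 1),Taxon 6).
Taxon 3 and Taxon 8 share a more recent common ancestor with each other than either does with Taxon 5, so Taxon 5 is the least closely related of the three.

Taxon 5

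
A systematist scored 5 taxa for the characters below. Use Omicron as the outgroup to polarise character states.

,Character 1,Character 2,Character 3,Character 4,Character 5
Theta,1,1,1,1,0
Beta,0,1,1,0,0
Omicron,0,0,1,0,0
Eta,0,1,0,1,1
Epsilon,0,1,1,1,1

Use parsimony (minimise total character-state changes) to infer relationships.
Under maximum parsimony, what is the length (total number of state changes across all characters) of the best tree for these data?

5

Character polarity is set by the outgroup: the derived state is whichever differs from the outgroup's state, so for Character 3 the derived state is '0', and for the remaining characters it is '1'.
Character 1: derived state '1' in Theta only — an autapomorphy, so it tells us nothing about relationships among taxa.
All ingroup taxa share the derived state '1' for Character 2; it defines the ingroup but does not resolve relationships within it.
Character 3: derived state '0' in Eta only — an autapomorphy, so it tells us nothing about relationships among taxa.
Character 4 (derived state '1') is shared by Epsilon, Eta, and Theta — a synapomorphy uniting that clade.
Character 5: derived state '1' in Epsilon and Eta only — synapomorphy for {Epsilon, Eta}.
Most parsimonious ingroup topology: (((Epsilon,Eta),Theta),Beta).
Changes per character on this tree: Character 1: 1; Character 2: 1; Character 3: 1; Character 4: 1; Character 5: 1.
Total = 5.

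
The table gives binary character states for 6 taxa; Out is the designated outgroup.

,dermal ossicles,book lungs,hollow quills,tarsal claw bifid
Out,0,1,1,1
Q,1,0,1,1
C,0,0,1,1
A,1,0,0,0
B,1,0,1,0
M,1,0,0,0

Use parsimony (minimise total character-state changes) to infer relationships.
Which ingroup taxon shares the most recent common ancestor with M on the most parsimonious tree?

A

Character polarity is set by the outgroup: the derived state is whichever differs from the outgroup's state, so for book lungs, hollow quills, tarsal claw bifid the derived state is '0', and for the remaining characters it is '1'.
dermal ossicles (derived state '1') is shared by A, B, M, and Q — a synapomorphy uniting that clade.
book lungs (derived state '0') is shared by all ingroup taxa — unites the whole ingroup.
hollow quills (derived state '0') is shared by A and M — a synapomorphy uniting that clade.
tarsal claw bifid (derived state '0') is shared by A, B, and M — a synapomorphy uniting that clade.
Most parsimonious ingroup topology: ((Q,((A,M),B)),C).
M and A form a cherry on this tree, so they are sister taxa.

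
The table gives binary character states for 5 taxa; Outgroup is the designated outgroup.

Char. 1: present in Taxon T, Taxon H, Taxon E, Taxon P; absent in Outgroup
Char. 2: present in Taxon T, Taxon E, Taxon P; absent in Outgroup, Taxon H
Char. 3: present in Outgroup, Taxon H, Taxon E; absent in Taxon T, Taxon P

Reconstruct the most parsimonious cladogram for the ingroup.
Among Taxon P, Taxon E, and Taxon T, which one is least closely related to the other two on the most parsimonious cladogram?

Character polarity is set by the outgroup: the derived state is whichever differs from the outgroup's state, so for Char. 3 the derived state is 'absent', and for the remaining characters it is 'present'.
All ingroup taxa share the derived state 'present' for Char. 1; it defines the ingroup but does not resolve relationships within it.
Char. 2: derived state 'present' in Taxon E, Taxon P, and Taxon T only — synapomorphy for {Taxon E, Taxon P, Taxon T}.
Only Taxon P and Taxon T show the derived state 'absent' for Char. 3, supporting them as a clade.
Most parsimonious ingroup topology: (((Taxon T,Taxon P),Taxon E),Taxon H).
Taxon T and Taxon P share a more recent common ancestor with each other than either does with Taxon E, so Taxon E is the least closely related of the three.

Taxon E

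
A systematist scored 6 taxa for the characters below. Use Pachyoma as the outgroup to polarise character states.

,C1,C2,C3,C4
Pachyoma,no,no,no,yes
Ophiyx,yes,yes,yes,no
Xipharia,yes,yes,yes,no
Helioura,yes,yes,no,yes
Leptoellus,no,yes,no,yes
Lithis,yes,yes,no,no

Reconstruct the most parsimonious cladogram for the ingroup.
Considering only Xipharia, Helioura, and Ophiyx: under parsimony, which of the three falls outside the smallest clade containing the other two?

Character polarity is set by the outgroup: the derived state is whichever differs from the outgroup's state, so for C4 the derived state is 'no', and for the remaining characters it is 'yes'.
C1 (derived state 'yes') is shared by Helioura, Lithis, Ophiyx, and Xipharia — a synapomorphy uniting that clade.
C2 (derived state 'yes') is shared by all ingroup taxa — unites the whole ingroup.
C3: derived state 'yes' in Ophiyx and Xipharia only — synapomorphy for {Ophiyx, Xipharia}.
C4 (derived state 'no') is shared by Lithis, Ophiyx, and Xipharia — a synapomorphy uniting that clade.
Most parsimonious ingroup topology: ((((Ophiyx,Xipharia),Lithis),Helioura),Leptoellus).
Xipharia and Ophiyx share a more recent common ancestor with each other than either does with Helioura, so Helioura is the least closely related of the three.

Helioura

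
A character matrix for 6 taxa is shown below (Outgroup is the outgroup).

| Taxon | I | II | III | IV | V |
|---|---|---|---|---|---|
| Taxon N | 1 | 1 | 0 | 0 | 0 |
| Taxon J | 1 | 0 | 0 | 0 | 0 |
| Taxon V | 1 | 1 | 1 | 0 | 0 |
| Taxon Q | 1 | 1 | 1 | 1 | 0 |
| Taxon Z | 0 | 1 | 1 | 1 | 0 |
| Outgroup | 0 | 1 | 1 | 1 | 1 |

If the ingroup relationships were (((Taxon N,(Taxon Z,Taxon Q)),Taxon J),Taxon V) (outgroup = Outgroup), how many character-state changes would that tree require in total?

8

Map each character onto (((Taxon N,(Taxon Z,Taxon Q)),Taxon J),Taxon V) (rooted by Outgroup) and count the minimum state changes it requires (Fitch parsimony):
I: 2; II: 1; III: 2; IV: 2; V: 1.
Total tree length = 8.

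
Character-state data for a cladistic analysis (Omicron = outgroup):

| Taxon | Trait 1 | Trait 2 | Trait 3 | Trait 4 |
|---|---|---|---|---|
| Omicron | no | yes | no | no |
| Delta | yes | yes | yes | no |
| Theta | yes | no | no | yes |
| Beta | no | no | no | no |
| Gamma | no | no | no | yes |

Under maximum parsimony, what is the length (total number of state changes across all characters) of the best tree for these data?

5

Character polarity is set by the outgroup: the derived state is whichever differs from the outgroup's state, so for Trait 2 the derived state is 'no', and for the remaining characters it is 'yes'.
Trait 1 groups Delta and Theta, which is incompatible with the clades supported by the remaining characters; treating it as convergent (homoplasy) costs fewer steps than any alternative tree.
Trait 2 (derived state 'no') is shared by Beta, Gamma, and Theta — a synapomorphy uniting that clade.
Trait 3 (derived state 'yes') is unique to Delta (autapomorphy; uninformative for grouping).
Trait 4 (derived state 'yes') is shared by Gamma and Theta — a synapomorphy uniting that clade.
Most parsimonious ingroup topology: (Delta,((Theta,Gamma),Beta)).
Changes per character on this tree: Trait 1: 2; Trait 2: 1; Trait 3: 1; Trait 4: 1.
Total = 5.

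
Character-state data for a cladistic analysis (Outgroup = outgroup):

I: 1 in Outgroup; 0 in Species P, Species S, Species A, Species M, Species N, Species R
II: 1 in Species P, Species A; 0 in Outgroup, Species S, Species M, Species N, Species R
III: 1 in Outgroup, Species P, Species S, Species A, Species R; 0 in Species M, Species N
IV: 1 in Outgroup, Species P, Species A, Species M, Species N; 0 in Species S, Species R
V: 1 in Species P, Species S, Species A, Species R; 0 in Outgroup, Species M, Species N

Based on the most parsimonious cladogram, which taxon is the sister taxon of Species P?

Species A

Character polarity is set by the outgroup: the derived state is whichever differs from the outgroup's state, so for I, III, IV the derived state is '0', and for the remaining characters it is '1'.
I (derived state '0') is shared by all ingroup taxa — unites the whole ingroup.
II: derived state '1' in Species A and Species P only — synapomorphy for {Species A, Species P}.
III (derived state '0') is shared by Species M and Species N — a synapomorphy uniting that clade.
IV: derived state '0' in Species R and Species S only — synapomorphy for {Species R, Species S}.
Only Species A, Species P, Species R, and Species S show the derived state '1' for V, supporting them as a clade.
Most parsimonious ingroup topology: (((Species P,Species A),(Species S,Species R)),(Species M,Species N)).
Species P and Species A form a cherry on this tree, so they are sister taxa.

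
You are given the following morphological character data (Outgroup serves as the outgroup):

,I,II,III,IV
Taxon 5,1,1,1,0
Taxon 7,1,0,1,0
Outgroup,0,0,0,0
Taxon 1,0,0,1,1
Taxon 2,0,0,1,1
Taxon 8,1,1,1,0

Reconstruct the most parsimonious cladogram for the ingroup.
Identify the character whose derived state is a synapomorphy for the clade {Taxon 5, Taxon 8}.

The outgroup has state '0' for every character, so '1' is the derived state throughout.
Only Taxon 5, Taxon 7, and Taxon 8 show the derived state '1' for I, supporting them as a clade.
Only Taxon 5 and Taxon 8 show the derived state '1' for II, supporting them as a clade.
III (derived state '1') is shared by all ingroup taxa — unites the whole ingroup.
IV: derived state '1' in Taxon 1 and Taxon 2 only — synapomorphy for {Taxon 1, Taxon 2}.
Most parsimonious ingroup topology: ((Taxon 1,Taxon 2),((Taxon 5,Taxon 8),Taxon 7)).
The clade {Taxon 5, Taxon 8} is supported by II: its derived state '1' occurs in exactly those taxa and in no other taxon (including the outgroup).

II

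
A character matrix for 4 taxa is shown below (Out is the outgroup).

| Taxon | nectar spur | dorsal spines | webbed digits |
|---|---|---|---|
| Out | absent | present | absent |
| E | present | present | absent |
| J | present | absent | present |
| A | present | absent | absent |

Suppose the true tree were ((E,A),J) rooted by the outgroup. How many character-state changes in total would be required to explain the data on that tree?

4

Map each character onto ((E,A),J) (rooted by Out) and count the minimum state changes it requires (Fitch parsimony):
nectar spur: 1; dorsal spines: 2; webbed digits: 1.
Total tree length = 4.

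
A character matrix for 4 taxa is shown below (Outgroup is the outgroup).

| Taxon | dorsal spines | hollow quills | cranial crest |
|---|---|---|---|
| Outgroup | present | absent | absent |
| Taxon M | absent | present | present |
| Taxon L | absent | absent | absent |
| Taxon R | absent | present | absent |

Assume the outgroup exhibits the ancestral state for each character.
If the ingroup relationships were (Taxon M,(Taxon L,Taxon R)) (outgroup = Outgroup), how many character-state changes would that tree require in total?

4

Map each character onto (Taxon M,(Taxon L,Taxon R)) (rooted by Outgroup) and count the minimum state changes it requires (Fitch parsimony):
dorsal spines: 1; hollow quills: 2; cranial crest: 1.
Total tree length = 4.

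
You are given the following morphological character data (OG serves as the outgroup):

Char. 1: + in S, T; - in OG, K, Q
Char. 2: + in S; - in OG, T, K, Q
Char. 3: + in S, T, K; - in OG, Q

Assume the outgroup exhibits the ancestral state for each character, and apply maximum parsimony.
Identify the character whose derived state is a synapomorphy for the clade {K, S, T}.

Char. 3

The outgroup has state '-' for every character, so '+' is the derived state throughout.
Char. 1: derived state '+' in S and T only — synapomorphy for {S, T}.
Char. 2: derived state '+' in S only — an autapomorphy, so it tells us nothing about relationships among taxa.
Only K, S, and T show the derived state '+' for Char. 3, supporting them as a clade.
Most parsimonious ingroup topology: (((S,T),K),Q).
The clade {K, S, T} is supported by Char. 3: its derived state '+' occurs in exactly those taxa and in no other taxon (including the outgroup).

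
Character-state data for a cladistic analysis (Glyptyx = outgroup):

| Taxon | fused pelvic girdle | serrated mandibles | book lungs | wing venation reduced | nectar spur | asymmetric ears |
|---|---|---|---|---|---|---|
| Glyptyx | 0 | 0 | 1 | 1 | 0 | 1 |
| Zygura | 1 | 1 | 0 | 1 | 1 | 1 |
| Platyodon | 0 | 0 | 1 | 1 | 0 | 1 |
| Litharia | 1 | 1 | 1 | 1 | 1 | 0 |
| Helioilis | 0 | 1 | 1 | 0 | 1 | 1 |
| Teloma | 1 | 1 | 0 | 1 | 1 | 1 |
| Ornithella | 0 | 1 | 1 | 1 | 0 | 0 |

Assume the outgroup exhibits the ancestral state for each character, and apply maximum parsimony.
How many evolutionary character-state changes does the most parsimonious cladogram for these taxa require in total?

7

Character polarity is set by the outgroup: the derived state is whichever differs from the outgroup's state, so for book lungs, wing venation reduced, asymmetric ears the derived state is '0', and for the remaining characters it is '1'.
fused pelvic girdle (derived state '1') is shared by Litharia, Teloma, and Zygura — a synapomorphy uniting that clade.
serrated mandibles: derived state '1' in Helioilis, Litharia, Ornithella, Teloma, and Zygura only — synapomorphy for {Helioilis, Litharia, Ornithella, Teloma, Zygura}.
book lungs: derived state '0' in Teloma and Zygura only — synapomorphy for {Teloma, Zygura}.
wing venation reduced: derived state '0' in Helioilis only — an autapomorphy, so it tells us nothing about relationships among taxa.
Only Helioilis, Litharia, Teloma, and Zygura show the derived state '1' for nectar spur, supporting them as a clade.
asymmetric ears groups Litharia and Ornithella, which is incompatible with the clades supported by the remaining characters; treating it as convergent (homoplasy) costs fewer steps than any alternative tree.
Most parsimonious ingroup topology: (((((Zygura,Teloma),Litharia),Helioilis),Ornithella),Platyodon).
Changes per character on this tree: fused pelvic girdle: 1; serrated mandibles: 1; book lungs: 1; wing venation reduced: 1; nectar spur: 1; asymmetric ears: 2.
Total = 7.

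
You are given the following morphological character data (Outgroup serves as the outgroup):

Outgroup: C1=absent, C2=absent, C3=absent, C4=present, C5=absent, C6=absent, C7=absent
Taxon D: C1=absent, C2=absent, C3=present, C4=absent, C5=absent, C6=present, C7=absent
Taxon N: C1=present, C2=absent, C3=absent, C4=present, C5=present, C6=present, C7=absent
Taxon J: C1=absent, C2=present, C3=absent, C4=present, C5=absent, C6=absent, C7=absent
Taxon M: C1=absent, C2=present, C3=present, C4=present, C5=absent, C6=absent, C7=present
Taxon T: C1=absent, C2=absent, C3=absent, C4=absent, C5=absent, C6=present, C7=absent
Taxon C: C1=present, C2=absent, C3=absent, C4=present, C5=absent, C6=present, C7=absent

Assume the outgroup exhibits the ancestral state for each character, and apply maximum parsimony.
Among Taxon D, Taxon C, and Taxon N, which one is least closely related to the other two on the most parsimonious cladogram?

Character polarity is set by the outgroup: the derived state is whichever differs from the outgroup's state, so for C4 the derived state is 'absent', and for the remaining characters it is 'present'.
C1: derived state 'present' in Taxon C and Taxon N only — synapomorphy for {Taxon C, Taxon N}.
C2 (derived state 'present') is shared by Taxon J and Taxon M — a synapomorphy uniting that clade.
C3 (state 'present') occurs in Taxon D and Taxon M but conflicts with the nesting implied by the other characters — most parsimoniously interpreted as homoplasy.
C4 (derived state 'absent') is shared by Taxon D and Taxon T — a synapomorphy uniting that clade.
C5 (derived state 'present') is unique to Taxon N (autapomorphy; uninformative for grouping).
C6 (derived state 'present') is shared by Taxon C, Taxon D, Taxon N, and Taxon T — a synapomorphy uniting that clade.
C7: derived state 'present' in Taxon M only — an autapomorphy, so it tells us nothing about relationships among taxa.
Most parsimonious ingroup topology: (((Taxon D,Taxon T),(Taxon N,Taxon C)),(Taxon J,Taxon M)).
Taxon N and Taxon C share a more recent common ancestor with each other than either does with Taxon D, so Taxon D is the least closely related of the three.

Taxon D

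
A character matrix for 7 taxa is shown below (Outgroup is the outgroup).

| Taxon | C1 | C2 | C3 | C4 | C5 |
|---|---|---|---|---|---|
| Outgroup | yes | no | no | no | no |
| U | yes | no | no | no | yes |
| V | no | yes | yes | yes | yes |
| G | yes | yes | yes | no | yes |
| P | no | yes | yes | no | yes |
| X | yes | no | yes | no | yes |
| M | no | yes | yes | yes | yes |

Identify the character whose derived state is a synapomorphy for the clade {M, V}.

C4

Character polarity is set by the outgroup: the derived state is whichever differs from the outgroup's state, so for C1 the derived state is 'no', and for the remaining characters it is 'yes'.
C1 (derived state 'no') is shared by M, P, and V — a synapomorphy uniting that clade.
C2: derived state 'yes' in G, M, P, and V only — synapomorphy for {G, M, P, V}.
C3 (derived state 'yes') is shared by G, M, P, V, and X — a synapomorphy uniting that clade.
C4 (derived state 'yes') is shared by M and V — a synapomorphy uniting that clade.
C5 (derived state 'yes') is shared by all ingroup taxa — unites the whole ingroup.
Most parsimonious ingroup topology: (U,((((V,M),P),G),X)).
The clade {M, V} is supported by C4: its derived state 'yes' occurs in exactly those taxa and in no other taxon (including the outgroup).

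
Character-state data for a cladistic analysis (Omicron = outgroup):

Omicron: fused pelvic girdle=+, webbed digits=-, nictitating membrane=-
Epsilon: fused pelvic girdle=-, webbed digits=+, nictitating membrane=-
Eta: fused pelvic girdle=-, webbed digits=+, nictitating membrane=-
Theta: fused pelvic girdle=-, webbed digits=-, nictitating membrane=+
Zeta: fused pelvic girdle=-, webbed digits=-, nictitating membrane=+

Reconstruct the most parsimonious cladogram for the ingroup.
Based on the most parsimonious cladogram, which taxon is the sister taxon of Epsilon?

Eta

Character polarity is set by the outgroup: the derived state is whichever differs from the outgroup's state, so for fused pelvic girdle the derived state is '-', and for the remaining characters it is '+'.
All ingroup taxa share the derived state '-' for fused pelvic girdle; it defines the ingroup but does not resolve relationships within it.
Only Epsilon and Eta show the derived state '+' for webbed digits, supporting them as a clade.
Only Theta and Zeta show the derived state '+' for nictitating membrane, supporting them as a clade.
Most parsimonious ingroup topology: ((Epsilon,Eta),(Theta,Zeta)).
Epsilon and Eta form a cherry on this tree, so they are sister taxa.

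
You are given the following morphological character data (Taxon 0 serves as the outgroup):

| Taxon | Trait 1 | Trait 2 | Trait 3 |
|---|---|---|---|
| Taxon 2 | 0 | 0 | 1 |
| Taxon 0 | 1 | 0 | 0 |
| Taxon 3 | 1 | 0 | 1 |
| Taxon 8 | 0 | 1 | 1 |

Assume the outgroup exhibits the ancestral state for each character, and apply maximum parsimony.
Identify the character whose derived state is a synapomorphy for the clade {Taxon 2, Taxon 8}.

Trait 1

Character polarity is set by the outgroup: the derived state is whichever differs from the outgroup's state, so for Trait 1 the derived state is '0', and for the remaining characters it is '1'.
Trait 1: derived state '0' in Taxon 2 and Taxon 8 only — synapomorphy for {Taxon 2, Taxon 8}.
Trait 2 (derived state '1') is unique to Taxon 8 (autapomorphy; uninformative for grouping).
All ingroup taxa share the derived state '1' for Trait 3; it defines the ingroup but does not resolve relationships within it.
Most parsimonious ingroup topology: ((Taxon 2,Taxon 8),Taxon 3).
The clade {Taxon 2, Taxon 8} is supported by Trait 1: its derived state '0' occurs in exactly those taxa and in no other taxon (including the outgroup).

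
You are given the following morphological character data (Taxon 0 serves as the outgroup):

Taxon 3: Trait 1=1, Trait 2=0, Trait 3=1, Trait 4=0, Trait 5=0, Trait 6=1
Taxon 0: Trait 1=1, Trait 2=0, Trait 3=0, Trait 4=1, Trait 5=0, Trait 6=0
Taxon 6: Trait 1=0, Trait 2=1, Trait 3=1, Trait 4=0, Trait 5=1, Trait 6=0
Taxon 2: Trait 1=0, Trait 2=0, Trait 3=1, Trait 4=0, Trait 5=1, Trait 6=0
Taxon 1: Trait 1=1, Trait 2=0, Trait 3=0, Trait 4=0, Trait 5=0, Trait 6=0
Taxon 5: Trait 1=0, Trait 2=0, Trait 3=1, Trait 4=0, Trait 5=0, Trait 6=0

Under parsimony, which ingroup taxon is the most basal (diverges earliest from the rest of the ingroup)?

Character polarity is set by the outgroup: the derived state is whichever differs from the outgroup's state, so for Trait 1, Trait 4 the derived state is '0', and for the remaining characters it is '1'.
Only Taxon 2, Taxon 5, and Taxon 6 show the derived state '0' for Trait 1, supporting them as a clade.
Trait 2: derived state '1' in Taxon 6 only — an autapomorphy, so it tells us nothing about relationships among taxa.
Only Taxon 2, Taxon 3, Taxon 5, and Taxon 6 show the derived state '1' for Trait 3, supporting them as a clade.
Trait 4 (derived state '0') is shared by all ingroup taxa — unites the whole ingroup.
Trait 5 (derived state '1') is shared by Taxon 2 and Taxon 6 — a synapomorphy uniting that clade.
Trait 6 (derived state '1') is unique to Taxon 3 (autapomorphy; uninformative for grouping).
Most parsimonious ingroup topology: (((Taxon 5,(Taxon 6,Taxon 2)),Taxon 3),Taxon 1).
Taxon 1 is sister to the clade containing all other ingroup taxa, so it is the earliest-diverging (most basal) ingroup lineage.

Taxon 1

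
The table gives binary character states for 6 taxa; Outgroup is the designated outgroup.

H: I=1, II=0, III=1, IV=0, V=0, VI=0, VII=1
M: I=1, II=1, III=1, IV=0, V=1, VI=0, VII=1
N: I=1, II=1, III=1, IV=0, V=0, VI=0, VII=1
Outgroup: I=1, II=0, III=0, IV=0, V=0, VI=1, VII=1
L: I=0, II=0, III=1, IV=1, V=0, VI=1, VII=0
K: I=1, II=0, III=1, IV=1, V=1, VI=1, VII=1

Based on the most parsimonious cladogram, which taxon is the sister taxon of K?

Character polarity is set by the outgroup: the derived state is whichever differs from the outgroup's state, so for I, VI, VII the derived state is '0', and for the remaining characters it is '1'.
I (derived state '0') is unique to L (autapomorphy; uninformative for grouping).
II: derived state '1' in M and N only — synapomorphy for {M, N}.
III (derived state '1') is shared by all ingroup taxa — unites the whole ingroup.
IV: derived state '1' in K and L only — synapomorphy for {K, L}.
V groups K and M, which is incompatible with the clades supported by the remaining characters; treating it as convergent (homoplasy) costs fewer steps than any alternative tree.
VI: derived state '0' in H, M, and N only — synapomorphy for {H, M, N}.
VII (derived state '0') is unique to L (autapomorphy; uninformative for grouping).
Most parsimonious ingroup topology: ((L,K),((M,N),H)).
K and L form a cherry on this tree, so they are sister taxa.

L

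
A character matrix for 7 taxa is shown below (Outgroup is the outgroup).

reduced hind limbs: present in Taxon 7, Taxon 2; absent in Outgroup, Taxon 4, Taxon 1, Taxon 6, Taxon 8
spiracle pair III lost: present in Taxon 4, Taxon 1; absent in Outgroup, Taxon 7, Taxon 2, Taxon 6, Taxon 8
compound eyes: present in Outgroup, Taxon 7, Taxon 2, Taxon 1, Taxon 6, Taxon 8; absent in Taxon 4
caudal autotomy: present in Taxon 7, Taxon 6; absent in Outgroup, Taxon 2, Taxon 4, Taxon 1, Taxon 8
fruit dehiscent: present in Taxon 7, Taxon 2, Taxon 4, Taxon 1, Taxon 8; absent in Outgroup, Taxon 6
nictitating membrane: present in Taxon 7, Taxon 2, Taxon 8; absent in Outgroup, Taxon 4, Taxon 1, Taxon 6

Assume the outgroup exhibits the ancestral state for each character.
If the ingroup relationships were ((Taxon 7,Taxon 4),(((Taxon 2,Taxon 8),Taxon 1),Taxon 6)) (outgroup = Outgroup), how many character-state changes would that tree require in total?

Map each character onto ((Taxon 7,Taxon 4),(((Taxon 2,Taxon 8),Taxon 1),Taxon 6)) (rooted by Outgroup) and count the minimum state changes it requires (Fitch parsimony):
reduced hind limbs: 2; spiracle pair III lost: 2; compound eyes: 1; caudal autotomy: 2; fruit dehiscent: 2; nictitating membrane: 2.
Total tree length = 11.

11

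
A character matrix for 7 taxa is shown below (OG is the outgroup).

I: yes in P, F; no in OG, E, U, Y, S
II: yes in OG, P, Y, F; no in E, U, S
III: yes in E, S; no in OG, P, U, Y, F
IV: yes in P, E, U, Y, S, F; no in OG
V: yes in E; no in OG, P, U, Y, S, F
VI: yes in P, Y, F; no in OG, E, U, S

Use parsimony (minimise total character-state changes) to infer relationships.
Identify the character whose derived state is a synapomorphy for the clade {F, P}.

Character polarity is set by the outgroup: the derived state is whichever differs from the outgroup's state, so for II the derived state is 'no', and for the remaining characters it is 'yes'.
I (derived state 'yes') is shared by F and P — a synapomorphy uniting that clade.
II (derived state 'no') is shared by E, S, and U — a synapomorphy uniting that clade.
III (derived state 'yes') is shared by E and S — a synapomorphy uniting that clade.
IV (derived state 'yes') is shared by all ingroup taxa — unites the whole ingroup.
V: derived state 'yes' in E only — an autapomorphy, so it tells us nothing about relationships among taxa.
VI: derived state 'yes' in F, P, and Y only — synapomorphy for {F, P, Y}.
Most parsimonious ingroup topology: (((P,F),Y),((E,S),U)).
The clade {F, P} is supported by I: its derived state 'yes' occurs in exactly those taxa and in no other taxon (including the outgroup).

I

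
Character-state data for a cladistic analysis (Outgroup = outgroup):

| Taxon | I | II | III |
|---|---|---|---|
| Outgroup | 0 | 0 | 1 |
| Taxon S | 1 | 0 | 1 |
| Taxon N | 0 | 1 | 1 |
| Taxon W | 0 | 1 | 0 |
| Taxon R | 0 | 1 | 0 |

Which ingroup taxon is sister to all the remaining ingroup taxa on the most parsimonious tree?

Character polarity is set by the outgroup: the derived state is whichever differs from the outgroup's state, so for III the derived state is '0', and for the remaining characters it is '1'.
I (derived state '1') is unique to Taxon S (autapomorphy; uninformative for grouping).
II: derived state '1' in Taxon N, Taxon R, and Taxon W only — synapomorphy for {Taxon N, Taxon R, Taxon W}.
Only Taxon R and Taxon W show the derived state '0' for III, supporting them as a clade.
Most parsimonious ingroup topology: (Taxon S,(Taxon N,(Taxon W,Taxon R))).
Taxon S is sister to the clade containing all other ingroup taxa, so it is the earliest-diverging (most basal) ingroup lineage.

Taxon S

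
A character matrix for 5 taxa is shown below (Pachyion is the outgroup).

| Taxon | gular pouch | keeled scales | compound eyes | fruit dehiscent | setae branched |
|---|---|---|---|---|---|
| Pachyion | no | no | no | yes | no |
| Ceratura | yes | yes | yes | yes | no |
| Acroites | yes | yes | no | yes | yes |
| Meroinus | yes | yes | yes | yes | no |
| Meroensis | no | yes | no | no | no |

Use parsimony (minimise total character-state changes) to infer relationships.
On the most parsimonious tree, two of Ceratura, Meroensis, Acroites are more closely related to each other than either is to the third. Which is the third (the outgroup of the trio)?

Character polarity is set by the outgroup: the derived state is whichever differs from the outgroup's state, so for fruit dehiscent the derived state is 'no', and for the remaining characters it is 'yes'.
gular pouch: derived state 'yes' in Acroites, Ceratura, and Meroinus only — synapomorphy for {Acroites, Ceratura, Meroinus}.
All ingroup taxa share the derived state 'yes' for keeled scales; it defines the ingroup but does not resolve relationships within it.
compound eyes: derived state 'yes' in Ceratura and Meroinus only — synapomorphy for {Ceratura, Meroinus}.
fruit dehiscent: derived state 'no' in Meroensis only — an autapomorphy, so it tells us nothing about relationships among taxa.
setae branched: derived state 'yes' in Acroites only — an autapomorphy, so it tells us nothing about relationships among taxa.
Most parsimonious ingroup topology: (((Ceratura,Meroinus),Acroites),Meroensis).
Acroites and Ceratura share a more recent common ancestor with each other than either does with Meroensis, so Meroensis is the least closely related of the three.

Meroensis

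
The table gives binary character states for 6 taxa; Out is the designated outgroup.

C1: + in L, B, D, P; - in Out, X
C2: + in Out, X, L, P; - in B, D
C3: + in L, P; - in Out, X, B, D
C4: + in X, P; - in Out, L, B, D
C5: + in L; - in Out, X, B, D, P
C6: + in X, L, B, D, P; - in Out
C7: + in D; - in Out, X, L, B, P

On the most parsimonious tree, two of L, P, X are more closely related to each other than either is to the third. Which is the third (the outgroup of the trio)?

X

Character polarity is set by the outgroup: the derived state is whichever differs from the outgroup's state, so for C2 the derived state is '-', and for the remaining characters it is '+'.
Only B, D, L, and P show the derived state '+' for C1, supporting them as a clade.
C2 (derived state '-') is shared by B and D — a synapomorphy uniting that clade.
C3: derived state '+' in L and P only — synapomorphy for {L, P}.
C4 groups P and X, which is incompatible with the clades supported by the remaining characters; treating it as convergent (homoplasy) costs fewer steps than any alternative tree.
C5 (derived state '+') is unique to L (autapomorphy; uninformative for grouping).
All ingroup taxa share the derived state '+' for C6; it defines the ingroup but does not resolve relationships within it.
C7 (derived state '+') is unique to D (autapomorphy; uninformative for grouping).
Most parsimonious ingroup topology: (X,((L,P),(B,D))).
L and P share a more recent common ancestor with each other than either does with X, so X is the least closely related of the three.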